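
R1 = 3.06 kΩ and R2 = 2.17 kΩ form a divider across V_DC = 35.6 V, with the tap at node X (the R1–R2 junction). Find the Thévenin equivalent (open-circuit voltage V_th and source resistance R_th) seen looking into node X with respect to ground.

V_th ≈ 14.8 V, R_th ≈ 1.27 kΩ

With X open, the divider is unloaded: V_th = 35.6 × 2.17/5.230 = 14.77 V.
With V_DC suppressed (replaced by a short), R_th = R1 ‖ R2 = (3.060 × 2.17)/(3.060 + 2.17) = 1.270 kΩ.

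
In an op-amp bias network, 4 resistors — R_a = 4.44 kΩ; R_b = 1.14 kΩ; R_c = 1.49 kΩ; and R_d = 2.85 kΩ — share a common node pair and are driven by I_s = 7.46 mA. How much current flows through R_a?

I ≈ 0.791 mA

Total conductance ΣG = 1/4.44 + 1/1.14 + 1/1.49 + 1/2.85 = 2.124 (units of 1/kΩ).
Current divider: I(R_a) = I_s · G_k/ΣG = 7.46 × (0.2252/2.124) = 7.46 × 0.1060 = 0.7909 mA.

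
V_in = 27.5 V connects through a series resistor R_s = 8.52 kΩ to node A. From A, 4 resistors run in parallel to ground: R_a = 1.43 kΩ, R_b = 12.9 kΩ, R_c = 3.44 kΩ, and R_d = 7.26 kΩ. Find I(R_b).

I ≈ 0.189 mA

Parallel bank: R_p = 1/(1/1.43 + 1/12.9 + 1/3.44 + 1/7.26) = 0.8297 kΩ.
V_A by voltage divider: V_A = 27.5 × 0.8297/(8.52 + 0.8297) = 2.440 V.
Branch current I = V_A/R_b = 2.440/12.9 = 0.1892 mA.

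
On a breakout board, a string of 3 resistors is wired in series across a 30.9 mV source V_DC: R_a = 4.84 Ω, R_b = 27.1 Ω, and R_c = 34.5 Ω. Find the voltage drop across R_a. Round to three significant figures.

Series total: ΣR = 4.84 + 27.1 + 34.5 = 66.44 Ω.
By the voltage-divider rule, V = 30.9 × 4.840/66.44 = 2.251 mV.

V ≈ 2.25 mV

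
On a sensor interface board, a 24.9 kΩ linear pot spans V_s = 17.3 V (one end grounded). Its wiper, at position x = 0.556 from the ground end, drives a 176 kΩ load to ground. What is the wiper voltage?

V_out ≈ 9.29 V

Lower segment x·R_p = 13.84 kΩ; upper segment (1−x)·R_p = 11.06 kΩ.
(x·R_p) ‖ R_L = 12.83 kΩ.
Loaded-divider output: V_out = 17.3 × 0.5372 = 9.294 V.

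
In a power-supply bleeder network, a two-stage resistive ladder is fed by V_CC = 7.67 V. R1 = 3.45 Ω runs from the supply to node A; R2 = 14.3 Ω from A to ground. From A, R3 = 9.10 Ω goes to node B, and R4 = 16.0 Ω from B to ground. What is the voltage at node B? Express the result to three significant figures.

V_B ≈ 3.55 V

Node A sees R2 in parallel with the series input of stage 2, R3 + R4 = 25.10 Ω.
Effective lower resistance at A: R2 ‖ 25.10 = 9.110 Ω.
First divider: V_A = V_CC · 9.110/(3.45 + 9.110) = 5.563 V.
Stage 2 is unloaded, so V_B = V_A · R4/(R3+R4) = 5.563 × 16.0/25.10 = 3.546 V.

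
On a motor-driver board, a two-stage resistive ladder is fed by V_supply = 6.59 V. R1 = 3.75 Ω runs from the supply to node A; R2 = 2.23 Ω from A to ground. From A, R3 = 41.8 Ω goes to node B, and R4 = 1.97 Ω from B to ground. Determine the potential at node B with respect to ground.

V_B ≈ 0.107 V

Node A sees R2 in parallel with the series input of stage 2, R3 + R4 = 43.77 Ω.
R2 ‖ (R3+R4) = 2.122 Ω.
First divider: V_A = V_supply · 2.122/(3.75 + 2.122) = 2.381 V.
Then the unloaded second divider: V_B = V_A × R4/(R3+R4) = 2.381 × 0.04501 = 0.1072 V.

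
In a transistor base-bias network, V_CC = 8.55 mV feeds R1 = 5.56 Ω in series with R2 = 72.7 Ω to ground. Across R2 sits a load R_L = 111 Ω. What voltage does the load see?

V_out ≈ 7.59 mV

The load sits in parallel with R2, giving an effective lower resistance R2' = R2·R_L/(R2+R_L) = 43.93 Ω.
Then V_out = V_CC · R2'/(R1 + R2') = 8.55 × 43.93/49.49 = 7.589 mV.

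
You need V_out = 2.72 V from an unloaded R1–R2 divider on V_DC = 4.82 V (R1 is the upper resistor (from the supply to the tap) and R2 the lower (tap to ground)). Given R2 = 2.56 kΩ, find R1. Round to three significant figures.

R1 ≈ 1.98 kΩ

V_out/V_DC = R2/(R1+R2) = 0.5643.
R1 = R2·(1/k − 1) = 2.56 × 0.7721 = 1.976 kΩ.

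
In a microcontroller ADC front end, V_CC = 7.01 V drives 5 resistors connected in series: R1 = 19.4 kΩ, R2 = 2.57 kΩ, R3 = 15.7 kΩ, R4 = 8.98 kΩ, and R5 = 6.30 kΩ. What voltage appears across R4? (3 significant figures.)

V ≈ 1.19 V

Total series resistance ΣR = 19.4 + 2.57 + 15.7 + 8.98 + 6.30 = 52.95 kΩ.
V = V_CC · R/ΣR = 7.01 × 0.1696 = 1.189 V.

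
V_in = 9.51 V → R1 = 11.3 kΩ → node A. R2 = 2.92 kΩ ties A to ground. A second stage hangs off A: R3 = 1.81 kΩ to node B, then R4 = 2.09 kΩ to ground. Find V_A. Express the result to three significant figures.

Node A sees R2 in parallel with the series input of stage 2, R3 + R4 = 3.900 kΩ.
R2 ‖ (R3+R4) = 1.670 kΩ.
So V_A = 9.51 × 0.1287 = 1.224 V.

V_A ≈ 1.22 V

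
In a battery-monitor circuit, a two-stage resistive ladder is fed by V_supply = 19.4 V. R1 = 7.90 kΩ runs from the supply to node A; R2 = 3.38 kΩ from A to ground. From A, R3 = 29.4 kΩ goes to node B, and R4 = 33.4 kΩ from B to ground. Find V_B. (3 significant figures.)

V_B ≈ 2.98 V

Node A sees R2 in parallel with the series input of stage 2, R3 + R4 = 62.80 kΩ.
R2 ‖ (R3+R4) = 3.207 kΩ.
So V_A = 19.4 × 0.2888 = 5.602 V.
Then the unloaded second divider: V_B = V_A × R4/(R3+R4) = 5.602 × 0.5318 = 2.979 V.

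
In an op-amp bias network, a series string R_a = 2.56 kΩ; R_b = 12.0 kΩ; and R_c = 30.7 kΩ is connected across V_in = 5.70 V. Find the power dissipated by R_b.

P ≈ 0.190 mW

The common current is I = 5.70/45.26 = 0.1259 mA.
V(R_b) = I·R = 1.511 V; P = V·I = 1.511 × 0.1259 = 0.1903 mW.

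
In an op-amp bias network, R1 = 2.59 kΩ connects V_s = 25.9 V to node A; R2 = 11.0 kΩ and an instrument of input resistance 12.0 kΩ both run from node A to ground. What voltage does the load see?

V_out ≈ 17.8 V

R2 ‖ R_L = (11.0 × 12.0)/(11.0 + 12.0) = 5.739 kΩ.
Now apply the divider: V_out = 25.9 × 0.6890 = 17.85 V.
(Unloaded it would be 21.0 V; the load pulls it down.)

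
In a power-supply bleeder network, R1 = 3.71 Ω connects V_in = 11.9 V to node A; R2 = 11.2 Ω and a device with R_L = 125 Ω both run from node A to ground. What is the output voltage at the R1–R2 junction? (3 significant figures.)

V_out ≈ 8.74 V

First combine the lower leg with the load: R2 ‖ R_L = 10.28 Ω.
Voltage divider with the loaded lower leg: V_out = 11.9 × 10.28/(3.71 + 10.28) = 11.9 × 0.7348 = 8.744 V.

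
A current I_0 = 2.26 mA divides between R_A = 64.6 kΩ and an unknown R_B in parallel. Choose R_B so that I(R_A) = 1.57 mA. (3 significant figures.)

Two-branch current divider: I_A = I_0 · R_B/(R_A + R_B).
With f = 0.6947, R_B = R_A · f/(1−f) = 64.6 × 2.275 = 147.0 kΩ.

R_B ≈ 147 kΩ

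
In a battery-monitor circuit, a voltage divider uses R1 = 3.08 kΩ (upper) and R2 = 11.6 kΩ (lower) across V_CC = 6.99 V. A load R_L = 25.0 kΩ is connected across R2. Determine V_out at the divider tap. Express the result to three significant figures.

R2 ‖ R_L = (11.6 × 25.0)/(11.6 + 25.0) = 7.923 kΩ.
Now apply the divider: V_out = 6.99 × 0.7201 = 5.033 V.

V_out ≈ 5.03 V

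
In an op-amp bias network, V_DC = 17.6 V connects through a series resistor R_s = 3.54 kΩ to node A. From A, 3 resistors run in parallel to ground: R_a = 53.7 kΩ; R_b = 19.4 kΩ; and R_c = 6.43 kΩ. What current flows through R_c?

Equivalent of the parallel group: R_p = 4.431 kΩ.
V_A by voltage divider: V_A = 17.6 × 4.431/(3.54 + 4.431) = 9.784 V.
Branch current I = V_A/R_c = 9.784/6.43 = 1.522 mA.

I ≈ 1.52 mA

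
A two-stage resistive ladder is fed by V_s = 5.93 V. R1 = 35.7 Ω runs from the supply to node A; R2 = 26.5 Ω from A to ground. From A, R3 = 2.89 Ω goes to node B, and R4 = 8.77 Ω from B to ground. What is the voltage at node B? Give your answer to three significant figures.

V_B ≈ 0.825 V

Node A sees R2 in parallel with the series input of stage 2, R3 + R4 = 11.66 Ω.
Effective lower resistance at A: R2 ‖ 11.66 = 8.097 Ω.
V_A = 5.93 × 8.097/(35.7 + 8.097) = 1.096 V.
Stage 2 is unloaded, so V_B = V_A · R4/(R3+R4) = 1.096 × 8.77/11.66 = 0.8246 V.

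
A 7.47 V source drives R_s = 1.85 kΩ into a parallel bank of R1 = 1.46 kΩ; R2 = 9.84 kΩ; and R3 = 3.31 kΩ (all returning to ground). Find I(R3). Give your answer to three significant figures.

Equivalent of the parallel group: R_p = 0.9186 kΩ.
V_A by voltage divider: V_A = 7.47 × 0.9186/(1.85 + 0.9186) = 2.478 V.
Branch current I = V_A/R3 = 2.478/3.31 = 0.7488 mA.

I ≈ 0.749 mA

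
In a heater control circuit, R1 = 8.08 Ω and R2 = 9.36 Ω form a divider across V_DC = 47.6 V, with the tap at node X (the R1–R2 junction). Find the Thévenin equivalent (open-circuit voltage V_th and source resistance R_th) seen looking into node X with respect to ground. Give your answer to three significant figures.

V_th ≈ 25.5 V, R_th ≈ 4.34 Ω

With X open, the divider is unloaded: V_th = 47.6 × 9.36/17.44 = 25.55 V.
Zeroing V_DC shorts the top of R1 to ground, so R_th = R1 ‖ R2 = 4.337 Ω.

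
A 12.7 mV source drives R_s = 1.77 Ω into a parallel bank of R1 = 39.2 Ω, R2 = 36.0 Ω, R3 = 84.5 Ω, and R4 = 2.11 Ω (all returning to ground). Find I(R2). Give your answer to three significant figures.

I ≈ 0.181 mA

Equivalent of the parallel group: R_p = 1.855 Ω.
V_A by voltage divider: V_A = 12.7 × 1.855/(1.77 + 1.855) = 6.499 mV.
I(R2) = V_A / R2 = 6.499/36.0 = 0.1805 mA.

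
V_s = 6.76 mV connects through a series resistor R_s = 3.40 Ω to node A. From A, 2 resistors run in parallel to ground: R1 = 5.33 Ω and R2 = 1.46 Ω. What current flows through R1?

Parallel bank: R_p = 1/(1/5.33 + 1/1.46) = 1.146 Ω.
V_A by voltage divider: V_A = 6.76 × 1.146/(3.40 + 1.146) = 1.704 mV.
Branch current I = V_A/R1 = 1.704/5.33 = 0.3197 mA.
(Check via current divider: I_total = 1.487 mA; share G_k/ΣG = 0.2150 → same result.)

I ≈ 0.320 mA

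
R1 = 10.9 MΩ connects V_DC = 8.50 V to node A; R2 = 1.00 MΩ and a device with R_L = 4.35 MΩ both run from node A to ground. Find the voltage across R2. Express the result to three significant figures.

V_out ≈ 0.590 V

First combine the lower leg with the load: R2 ‖ R_L = 0.8131 MΩ.
Voltage divider with the loaded lower leg: V_out = 8.50 × 0.8131/(10.9 + 0.8131) = 8.50 × 0.06942 = 0.5900 V.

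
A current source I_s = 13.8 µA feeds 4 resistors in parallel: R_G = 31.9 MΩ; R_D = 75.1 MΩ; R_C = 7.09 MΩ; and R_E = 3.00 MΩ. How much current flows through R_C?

I ≈ 3.75 µA

Conductances: ΣG = 1/31.9 + 1/75.1 + 1/7.09 + 1/3.00 = 0.5190 (1/MΩ).
Current divider: I(R_C) = I_s · G_k/ΣG = 13.8 × (0.1410/0.5190) = 13.8 × 0.2717 = 3.750 µA.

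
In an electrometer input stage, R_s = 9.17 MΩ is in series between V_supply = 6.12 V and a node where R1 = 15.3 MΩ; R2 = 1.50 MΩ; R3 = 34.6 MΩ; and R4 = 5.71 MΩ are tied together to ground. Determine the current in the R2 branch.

I ≈ 0.426 µA

Parallel bank: R_p = 1/(1/15.3 + 1/1.50 + 1/34.6 + 1/5.71) = 1.068 MΩ.
V_A by voltage divider: V_A = 6.12 × 1.068/(9.17 + 1.068) = 0.6386 V.
Branch current I = V_A/R2 = 0.6386/1.50 = 0.4257 µA.
(Check via current divider: I_total = 0.5978 µA; share G_k/ΣG = 0.7122 → same result.)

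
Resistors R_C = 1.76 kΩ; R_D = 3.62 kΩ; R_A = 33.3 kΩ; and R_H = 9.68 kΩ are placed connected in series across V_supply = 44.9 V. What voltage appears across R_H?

V ≈ 8.99 V

ΣR = 1.76 + 3.62 + 33.3 + 9.68 = 48.36 kΩ.
By the voltage-divider rule, V = 44.9 × 9.680/48.36 = 8.987 V.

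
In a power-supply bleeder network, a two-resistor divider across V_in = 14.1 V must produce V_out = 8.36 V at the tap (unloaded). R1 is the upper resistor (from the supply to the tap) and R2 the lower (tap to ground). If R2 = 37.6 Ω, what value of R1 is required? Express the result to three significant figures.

Required fraction k = V_out/V_in = 0.5929.
R1 = R2·(1/k − 1) = 37.6 × 0.6866 = 25.82 Ω.

R1 ≈ 25.8 Ω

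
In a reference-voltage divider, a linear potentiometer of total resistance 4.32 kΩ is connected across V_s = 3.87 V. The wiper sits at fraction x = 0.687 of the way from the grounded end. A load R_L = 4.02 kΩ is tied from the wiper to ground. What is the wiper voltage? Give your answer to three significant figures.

V_out ≈ 2.16 V

Split the track: R_lower = x·R_p = 2.968 kΩ, R_upper = (1−x)·R_p = 1.352 kΩ.
(x·R_p) ‖ R_L = 1.707 kΩ.
Then V_out = V_s · 1.707/(1.352 + 1.707) = 2.160 V.
(Unloaded: V_out = x·V_s = 2.66 V.)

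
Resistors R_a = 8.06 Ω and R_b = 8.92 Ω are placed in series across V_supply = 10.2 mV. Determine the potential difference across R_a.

ΣR = 8.06 + 8.92 = 16.98 Ω.
By the voltage-divider rule, V = 10.2 × 8.060/16.98 = 4.842 mV.

V ≈ 4.84 mV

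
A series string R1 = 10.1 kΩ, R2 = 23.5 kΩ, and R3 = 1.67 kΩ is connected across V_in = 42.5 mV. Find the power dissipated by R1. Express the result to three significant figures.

P ≈ 14.7 nW

Series current I = V_in/ΣR = 42.5/35.27 = 1.205 µA.
P = I²R = 1.452 × 10.1 = 14.67 nW.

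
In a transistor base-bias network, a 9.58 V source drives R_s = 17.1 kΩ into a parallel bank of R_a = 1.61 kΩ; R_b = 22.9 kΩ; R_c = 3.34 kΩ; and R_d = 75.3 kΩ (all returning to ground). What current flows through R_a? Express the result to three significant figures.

Equivalent of the parallel group: R_p = 1.023 kΩ.
V_A = 9.58 × 1.023/18.12 = 0.5408 V.
I(R_a) = V_A / R_a = 0.5408/1.61 = 0.3359 mA.

I ≈ 0.336 mA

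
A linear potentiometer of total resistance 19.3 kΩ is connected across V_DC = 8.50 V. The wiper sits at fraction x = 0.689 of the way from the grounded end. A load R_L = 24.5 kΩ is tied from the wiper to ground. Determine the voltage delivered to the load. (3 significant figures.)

V_out ≈ 5.01 V

The pot divides into 6.002 kΩ above the wiper and 13.30 kΩ below.
R_L loads the lower segment: effective lower R = 8.619 kΩ.
Loaded-divider output: V_out = 8.50 × 0.5895 = 5.011 V.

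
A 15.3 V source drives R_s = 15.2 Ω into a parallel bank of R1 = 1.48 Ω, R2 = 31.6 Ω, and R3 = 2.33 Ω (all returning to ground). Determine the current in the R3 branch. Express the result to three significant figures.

I ≈ 0.359 A

Parallel bank: R_p = 1/(1/1.48 + 1/31.6 + 1/2.33) = 0.8799 Ω.
Node voltage V_A = V_supply · R_p/(R_s + R_p) = 15.3 × 0.05472 = 0.8372 V.
I(R3) = V_A / R3 = 0.8372/2.33 = 0.3593 A.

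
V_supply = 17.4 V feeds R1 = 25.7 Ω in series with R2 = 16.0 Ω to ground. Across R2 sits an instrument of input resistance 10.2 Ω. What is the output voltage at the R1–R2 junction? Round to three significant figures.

V_out ≈ 3.39 V

First combine the lower leg with the load: R2 ‖ R_L = 6.229 Ω.
Then V_out = V_supply · R2'/(R1 + R2') = 17.4 × 6.229/31.93 = 3.395 V.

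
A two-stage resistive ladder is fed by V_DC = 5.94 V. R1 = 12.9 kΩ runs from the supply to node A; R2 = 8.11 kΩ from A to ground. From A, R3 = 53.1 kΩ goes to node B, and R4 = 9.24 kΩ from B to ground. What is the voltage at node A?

V_A ≈ 2.12 V

Node A sees R2 in parallel with the series input of stage 2, R3 + R4 = 62.34 kΩ.
Effective lower resistance at A: R2 ‖ 62.34 = 7.176 kΩ.
So V_A = 5.94 × 0.3575 = 2.123 V.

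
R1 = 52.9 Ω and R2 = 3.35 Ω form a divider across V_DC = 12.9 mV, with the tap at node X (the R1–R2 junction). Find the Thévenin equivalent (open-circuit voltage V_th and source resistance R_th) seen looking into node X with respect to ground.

V_th ≈ 0.768 mV, R_th ≈ 3.15 Ω

Open-circuit (no load on X): V_th = V_DC · R2/(R1 + R2) = 12.9 × 3.35/(52.90 + 3.35) = 0.7683 mV.
Looking into X with the source shorted: R_th = R1·R2/(R1+R2) = 52.90 × 3.35/56.25 = 3.150 Ω.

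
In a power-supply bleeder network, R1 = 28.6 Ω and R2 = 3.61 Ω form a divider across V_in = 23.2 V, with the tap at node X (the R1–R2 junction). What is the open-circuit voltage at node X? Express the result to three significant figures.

V_th ≈ 2.60 V

With X open, the divider is unloaded: V_th = 23.2 × 3.61/32.21 = 2.600 V.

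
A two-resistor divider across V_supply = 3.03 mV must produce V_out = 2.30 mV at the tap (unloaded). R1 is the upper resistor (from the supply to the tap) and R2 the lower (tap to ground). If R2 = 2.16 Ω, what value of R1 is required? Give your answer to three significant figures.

Required fraction k = V_out/V_supply = 0.7591.
Rearranging, R1 = R2·(1−k)/k = 2.16 × 0.3174 = 0.6856 Ω.

R1 ≈ 0.686 Ω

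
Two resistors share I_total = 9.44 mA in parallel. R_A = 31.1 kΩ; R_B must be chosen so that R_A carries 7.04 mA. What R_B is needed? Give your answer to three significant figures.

In a two-way split, I_A/I_total = R_B/(R_A + R_B).
With f = 0.7458, R_B = R_A · f/(1−f) = 31.1 × 2.933 = 91.23 kΩ.

R_B ≈ 91.2 kΩ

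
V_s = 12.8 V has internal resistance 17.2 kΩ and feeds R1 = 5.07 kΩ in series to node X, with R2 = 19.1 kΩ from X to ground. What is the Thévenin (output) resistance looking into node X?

R_th ≈ 10.3 kΩ

R1' = 17.2 + 5.07 = 22.27 kΩ (source resistance + R1).
With V_s suppressed (replaced by a short), R_th = R1' ‖ R2 = (22.27 × 19.1)/(22.27 + 19.1) = 10.28 kΩ.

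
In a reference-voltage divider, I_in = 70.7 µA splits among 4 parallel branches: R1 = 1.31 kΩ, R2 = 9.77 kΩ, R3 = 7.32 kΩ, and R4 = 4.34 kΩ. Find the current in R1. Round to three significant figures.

Conductances: ΣG = 1/1.31 + 1/9.77 + 1/7.32 + 1/4.34 = 1.233 (1/kΩ).
By the current-divider rule, I = I_in · G_k/ΣG = 70.7 × 0.6192 = 43.78 µA.

I ≈ 43.8 µA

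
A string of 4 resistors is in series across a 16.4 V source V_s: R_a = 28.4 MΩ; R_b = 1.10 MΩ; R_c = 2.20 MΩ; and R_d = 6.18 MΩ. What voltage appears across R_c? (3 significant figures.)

V ≈ 0.952 V

Series total: ΣR = 28.4 + 1.10 + 2.20 + 6.18 = 37.88 MΩ.
By the voltage-divider rule, V = 16.4 × 2.200/37.88 = 0.9525 V.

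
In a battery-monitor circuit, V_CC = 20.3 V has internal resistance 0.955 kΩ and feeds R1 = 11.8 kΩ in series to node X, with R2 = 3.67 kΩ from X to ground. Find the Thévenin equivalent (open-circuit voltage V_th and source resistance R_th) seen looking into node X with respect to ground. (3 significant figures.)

V_th ≈ 4.54 V, R_th ≈ 2.85 kΩ

R1' = 0.955 + 11.8 = 12.76 kΩ (source resistance + R1).
V_th is the unloaded tap voltage: V_CC · R2/(R1'+R2) = 20.3 × 0.2234 = 4.536 V.
With V_CC suppressed (replaced by a short), R_th = R1' ‖ R2 = (12.76 × 3.67)/(12.76 + 3.67) = 2.850 kΩ.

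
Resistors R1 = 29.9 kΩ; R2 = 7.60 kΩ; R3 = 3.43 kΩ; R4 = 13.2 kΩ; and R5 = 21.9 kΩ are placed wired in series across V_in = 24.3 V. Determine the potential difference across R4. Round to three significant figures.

V ≈ 4.22 V

Series total: ΣR = 29.9 + 7.60 + 3.43 + 13.2 + 21.9 = 76.03 kΩ.
Voltage divider: V = V_in · (13.20 / 76.03) = 24.3 × 0.1736 = 4.219 V.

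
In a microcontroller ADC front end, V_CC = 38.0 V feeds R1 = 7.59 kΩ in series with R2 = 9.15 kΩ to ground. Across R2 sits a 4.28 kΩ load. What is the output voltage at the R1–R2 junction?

First combine the lower leg with the load: R2 ‖ R_L = 2.916 kΩ.
Then V_out = V_CC · R2'/(R1 + R2') = 38.0 × 2.916/10.51 = 10.55 V.

V_out ≈ 10.5 V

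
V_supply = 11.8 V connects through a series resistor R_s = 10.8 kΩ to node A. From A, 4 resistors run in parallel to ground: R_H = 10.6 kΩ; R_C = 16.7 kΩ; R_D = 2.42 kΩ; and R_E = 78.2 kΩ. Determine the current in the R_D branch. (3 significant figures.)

I ≈ 0.671 mA

Combine the parallel branches: R_p = (1/10.6 + 1/16.7 + 1/2.42 + 1/78.2)⁻¹ = 1.723 kΩ.
V_A = 11.8 × 1.723/12.52 = 1.624 V.
Branch current I = V_A/R_D = 1.624/2.42 = 0.6710 mA.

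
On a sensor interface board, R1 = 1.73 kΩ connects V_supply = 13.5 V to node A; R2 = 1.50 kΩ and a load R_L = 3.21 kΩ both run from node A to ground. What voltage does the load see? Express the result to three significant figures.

First combine the lower leg with the load: R2 ‖ R_L = 1.022 kΩ.
Then V_out = V_supply · R2'/(R1 + R2') = 13.5 × 1.022/2.752 = 5.014 V.

V_out ≈ 5.01 V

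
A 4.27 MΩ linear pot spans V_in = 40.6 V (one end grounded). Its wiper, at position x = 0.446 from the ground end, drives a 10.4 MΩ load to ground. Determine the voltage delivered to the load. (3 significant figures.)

The pot divides into 2.366 MΩ above the wiper and 1.904 MΩ below.
(x·R_p) ‖ R_L = 1.610 MΩ.
V_out = 40.6 × 1.610/(2.366 + 1.610) = 16.44 V.
(Unloaded: V_out = x·V_in = 18.1 V.)

V_out ≈ 16.4 V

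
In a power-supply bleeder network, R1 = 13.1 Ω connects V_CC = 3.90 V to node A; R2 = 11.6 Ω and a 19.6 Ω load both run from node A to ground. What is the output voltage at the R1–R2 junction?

The load sits in parallel with R2, giving an effective lower resistance R2' = R2·R_L/(R2+R_L) = 7.287 Ω.
Now apply the divider: V_out = 3.90 × 0.3574 = 1.394 V.

V_out ≈ 1.39 V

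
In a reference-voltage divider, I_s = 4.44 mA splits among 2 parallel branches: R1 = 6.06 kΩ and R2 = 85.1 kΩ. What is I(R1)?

I ≈ 4.14 mA

With just two branches, the current splits inversely with resistance.
I(R1) = 4.44 × 85.1/(6.06 + 85.1) = 4.44 × 0.9335 = 4.145 mA.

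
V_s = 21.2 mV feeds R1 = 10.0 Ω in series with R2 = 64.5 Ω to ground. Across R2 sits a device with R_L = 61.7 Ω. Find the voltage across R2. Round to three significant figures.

R2 ‖ R_L = (64.5 × 61.7)/(64.5 + 61.7) = 31.53 Ω.
Now apply the divider: V_out = 21.2 × 0.7592 = 16.10 mV.
(Unloaded it would be 18.4 mV; the load pulls it down.)

V_out ≈ 16.1 mV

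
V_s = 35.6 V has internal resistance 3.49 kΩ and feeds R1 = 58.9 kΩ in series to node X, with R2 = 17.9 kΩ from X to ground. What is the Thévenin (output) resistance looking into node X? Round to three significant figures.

R1' = 3.49 + 58.9 = 62.39 kΩ (source resistance + R1).
Looking into X with the source shorted: R_th = R1'·R2/(R1'+R2) = 62.39 × 17.9/80.29 = 13.91 kΩ.

R_th ≈ 13.9 kΩ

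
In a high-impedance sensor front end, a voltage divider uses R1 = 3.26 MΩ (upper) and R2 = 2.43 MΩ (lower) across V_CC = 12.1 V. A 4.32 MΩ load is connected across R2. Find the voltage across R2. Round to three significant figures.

V_out ≈ 3.91 V

R2 ‖ R_L = (2.43 × 4.32)/(2.43 + 4.32) = 1.555 MΩ.
Then V_out = V_CC · R2'/(R1 + R2') = 12.1 × 1.555/4.815 = 3.908 V.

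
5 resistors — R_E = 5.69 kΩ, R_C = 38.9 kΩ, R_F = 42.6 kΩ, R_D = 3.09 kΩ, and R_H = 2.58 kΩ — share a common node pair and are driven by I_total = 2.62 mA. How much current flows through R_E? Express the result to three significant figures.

Conductances: ΣG = 1/5.69 + 1/38.9 + 1/42.6 + 1/3.09 + 1/2.58 = 0.9361 (1/kΩ).
Current divider: I(R_E) = I_total · G_k/ΣG = 2.62 × (0.1757/0.9361) = 2.62 × 0.1877 = 0.4919 mA.

I ≈ 0.492 mA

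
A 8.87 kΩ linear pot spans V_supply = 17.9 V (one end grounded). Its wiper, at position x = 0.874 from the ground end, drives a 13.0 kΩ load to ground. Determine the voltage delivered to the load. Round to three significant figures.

V_out ≈ 14.6 V

The pot divides into 1.118 kΩ above the wiper and 7.752 kΩ below.
(x·R_p) ‖ R_L = 4.856 kΩ.
Loaded-divider output: V_out = 17.9 × 0.8129 = 14.55 V.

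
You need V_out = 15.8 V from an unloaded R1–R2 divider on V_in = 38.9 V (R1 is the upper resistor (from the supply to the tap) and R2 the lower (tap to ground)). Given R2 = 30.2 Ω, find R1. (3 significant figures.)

R1 ≈ 44.2 Ω

Required fraction k = V_out/V_in = 0.4062.
So R1 = R2 · (V_in/V_out − 1) = 30.2 × (38.9/15.8 − 1) = 30.2 × 1.462 = 44.15 Ω.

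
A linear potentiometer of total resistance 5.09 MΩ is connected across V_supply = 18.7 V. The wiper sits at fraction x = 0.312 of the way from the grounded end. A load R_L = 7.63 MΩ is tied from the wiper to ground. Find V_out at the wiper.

V_out ≈ 5.10 V

Split the track: R_lower = x·R_p = 1.588 MΩ, R_upper = (1−x)·R_p = 3.502 MΩ.
R_L loads the lower segment: effective lower R = 1.314 MΩ.
V_out = 18.7 × 1.314/(3.502 + 1.314) = 5.104 V.
(Unloaded: V_out = x·V_supply = 5.83 V.)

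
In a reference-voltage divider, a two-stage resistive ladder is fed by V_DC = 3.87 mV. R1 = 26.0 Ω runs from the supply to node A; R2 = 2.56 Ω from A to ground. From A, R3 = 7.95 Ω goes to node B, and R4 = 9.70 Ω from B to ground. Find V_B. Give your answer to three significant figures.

Looking into the second stage from A: R3 + R4 = 17.65 Ω appears in parallel with R2.
R2 ‖ (R3+R4) = 2.236 Ω.
So V_A = 3.87 × 0.07918 = 0.3064 mV.
V_B = V_A × 0.5496 = 0.1684 mV.

V_B ≈ 0.168 mV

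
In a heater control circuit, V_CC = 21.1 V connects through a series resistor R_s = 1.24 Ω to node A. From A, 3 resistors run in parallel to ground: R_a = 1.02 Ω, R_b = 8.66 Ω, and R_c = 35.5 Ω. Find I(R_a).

Equivalent of the parallel group: R_p = 0.8897 Ω.
Node voltage V_A = V_CC · R_p/(R_s + R_p) = 21.1 × 0.4177 = 8.814 V.
Branch current I = V_A/R_a = 8.814/1.02 = 8.642 A.
(Check via current divider: I_total = 9.908 A; share G_k/ΣG = 0.8722 → same result.)

I ≈ 8.64 A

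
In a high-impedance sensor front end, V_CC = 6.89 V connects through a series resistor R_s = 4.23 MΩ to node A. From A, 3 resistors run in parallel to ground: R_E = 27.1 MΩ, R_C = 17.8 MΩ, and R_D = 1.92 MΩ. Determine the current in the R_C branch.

I ≈ 0.108 µA

Parallel bank: R_p = 1/(1/27.1 + 1/17.8 + 1/1.92) = 1.629 MΩ.
V_A = 6.89 × 1.629/5.859 = 1.916 V.
I(R_C) = V_A / R_C = 1.916/17.8 = 0.1076 µA.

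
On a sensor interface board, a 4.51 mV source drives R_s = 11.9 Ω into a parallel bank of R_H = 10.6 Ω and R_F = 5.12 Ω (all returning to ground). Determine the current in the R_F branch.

I ≈ 0.198 mA

Equivalent of the parallel group: R_p = 3.452 Ω.
Node voltage V_A = V_in · R_p/(R_s + R_p) = 4.51 × 0.2249 = 1.014 mV.
I(R_F) = V_A / R_F = 1.014/5.12 = 0.1981 mA.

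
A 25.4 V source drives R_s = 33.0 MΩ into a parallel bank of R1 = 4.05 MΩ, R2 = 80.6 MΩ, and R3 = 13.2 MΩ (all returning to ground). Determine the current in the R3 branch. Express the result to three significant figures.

I ≈ 0.160 µA

Equivalent of the parallel group: R_p = 2.984 MΩ.
Node voltage V_A = V_DC · R_p/(R_s + R_p) = 25.4 × 0.08294 = 2.107 V.
Branch current I = V_A/R3 = 2.107/13.2 = 0.1596 µA.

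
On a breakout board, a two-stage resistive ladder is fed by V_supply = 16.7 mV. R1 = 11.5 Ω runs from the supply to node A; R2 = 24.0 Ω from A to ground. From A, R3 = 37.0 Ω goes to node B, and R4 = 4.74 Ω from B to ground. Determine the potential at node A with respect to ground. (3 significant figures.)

V_A ≈ 9.52 mV

The second stage (R3 + R4 = 41.74 Ω) loads node A in parallel with R2.
R2 ‖ (R3+R4) = 15.24 Ω.
First divider: V_A = V_supply · 15.24/(11.5 + 15.24) = 9.517 mV.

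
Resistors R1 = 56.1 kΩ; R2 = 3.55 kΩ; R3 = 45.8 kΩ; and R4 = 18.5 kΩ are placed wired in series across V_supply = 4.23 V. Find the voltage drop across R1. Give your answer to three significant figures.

V ≈ 1.91 V

Series total: ΣR = 56.1 + 3.55 + 45.8 + 18.5 = 124.0 kΩ.
V = V_supply · R/ΣR = 4.23 × 0.4526 = 1.915 V.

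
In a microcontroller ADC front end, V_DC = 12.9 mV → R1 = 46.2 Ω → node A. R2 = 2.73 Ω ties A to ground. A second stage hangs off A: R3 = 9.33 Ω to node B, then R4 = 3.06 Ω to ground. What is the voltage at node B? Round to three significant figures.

V_B ≈ 0.147 mV

The second stage (R3 + R4 = 12.39 Ω) loads node A in parallel with R2.
Effective lower resistance at A: R2 ‖ 12.39 = 2.237 Ω.
First divider: V_A = V_DC · 2.237/(46.2 + 2.237) = 0.5958 mV.
Stage 2 is unloaded, so V_B = V_A · R4/(R3+R4) = 0.5958 × 3.06/12.39 = 0.1471 mV.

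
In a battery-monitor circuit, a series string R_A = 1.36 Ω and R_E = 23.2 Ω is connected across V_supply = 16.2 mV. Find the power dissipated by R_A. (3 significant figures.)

Series current I = V_supply/ΣR = 16.2/24.56 = 0.6596 mA.
V(R_A) = I·R = 0.8971 mV; P = V·I = 0.8971 × 0.6596 = 0.5917 µW.

P ≈ 0.592 µW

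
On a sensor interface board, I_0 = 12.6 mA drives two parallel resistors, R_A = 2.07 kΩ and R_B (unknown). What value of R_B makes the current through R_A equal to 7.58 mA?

In a two-way split, I_A/I_0 = R_B/(R_A + R_B).
With f = 0.6016, R_B = R_A · f/(1−f) = 2.07 × 1.510 = 3.126 kΩ.

R_B ≈ 3.13 kΩ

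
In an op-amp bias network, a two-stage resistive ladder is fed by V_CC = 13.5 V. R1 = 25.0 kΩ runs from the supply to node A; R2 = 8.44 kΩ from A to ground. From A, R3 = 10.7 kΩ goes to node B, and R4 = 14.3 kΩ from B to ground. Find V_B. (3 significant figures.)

V_B ≈ 1.56 V

Node A sees R2 in parallel with the series input of stage 2, R3 + R4 = 25.00 kΩ.
Effective lower resistance at A: R2 ‖ 25.00 = 6.310 kΩ.
First divider: V_A = V_CC · 6.310/(25.0 + 6.310) = 2.721 V.
Stage 2 is unloaded, so V_B = V_A · R4/(R3+R4) = 2.721 × 14.3/25.00 = 1.556 V.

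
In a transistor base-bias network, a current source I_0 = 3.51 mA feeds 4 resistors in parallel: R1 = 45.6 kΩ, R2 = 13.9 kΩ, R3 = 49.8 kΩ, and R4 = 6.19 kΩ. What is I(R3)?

I ≈ 0.256 mA

Total conductance ΣG = 1/45.6 + 1/13.9 + 1/49.8 + 1/6.19 = 0.2755 (units of 1/kΩ).
Current divider: I(R3) = I_0 · G_k/ΣG = 3.51 × (0.02008/0.2755) = 3.51 × 0.07289 = 0.2558 mA.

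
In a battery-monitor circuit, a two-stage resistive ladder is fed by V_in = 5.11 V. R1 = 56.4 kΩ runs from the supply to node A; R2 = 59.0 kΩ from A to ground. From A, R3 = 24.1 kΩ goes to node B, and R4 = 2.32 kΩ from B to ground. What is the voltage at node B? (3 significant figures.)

Looking into the second stage from A: R3 + R4 = 26.42 kΩ appears in parallel with R2.
Effective lower resistance at A: R2 ‖ 26.42 = 18.25 kΩ.
So V_A = 5.11 × 0.2445 = 1.249 V.
V_B = V_A × 0.08781 = 0.1097 V.

V_B ≈ 0.110 V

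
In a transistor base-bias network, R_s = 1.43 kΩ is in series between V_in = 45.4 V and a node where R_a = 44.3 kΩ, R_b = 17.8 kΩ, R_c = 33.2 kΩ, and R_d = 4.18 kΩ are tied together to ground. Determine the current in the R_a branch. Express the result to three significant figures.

I ≈ 0.684 mA

Parallel bank: R_p = 1/(1/44.3 + 1/17.8 + 1/33.2 + 1/4.18) = 2.873 kΩ.
Node voltage V_A = V_in · R_p/(R_s + R_p) = 45.4 × 0.6676 = 30.31 V.
I(R_a) = V_A / R_a = 30.31/44.3 = 0.6842 mA.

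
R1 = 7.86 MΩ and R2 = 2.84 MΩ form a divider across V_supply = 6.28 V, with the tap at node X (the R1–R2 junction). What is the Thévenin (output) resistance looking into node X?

R_th ≈ 2.09 MΩ

With V_supply suppressed (replaced by a short), R_th = R1 ‖ R2 = (7.860 × 2.84)/(7.860 + 2.84) = 2.086 MΩ.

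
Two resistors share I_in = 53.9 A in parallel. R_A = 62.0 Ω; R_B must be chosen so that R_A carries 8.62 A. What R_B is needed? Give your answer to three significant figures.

R_B ≈ 11.8 Ω

In a two-way split, I_A/I_in = R_B/(R_A + R_B).
With f = 0.1599, R_B = R_A · f/(1−f) = 62.0 × 0.1904 = 11.80 Ω.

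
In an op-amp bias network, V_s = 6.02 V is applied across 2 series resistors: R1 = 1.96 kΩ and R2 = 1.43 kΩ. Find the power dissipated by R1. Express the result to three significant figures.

P ≈ 6.18 mW

ΣR = 3.390 kΩ → I = 6.02/3.390 = 1.776 mA.
V(R1) = I·R = 3.481 V; P = V·I = 3.481 × 1.776 = 6.181 mW.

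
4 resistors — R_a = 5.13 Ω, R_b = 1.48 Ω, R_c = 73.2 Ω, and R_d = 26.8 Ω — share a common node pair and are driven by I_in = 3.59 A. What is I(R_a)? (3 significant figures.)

Conductances: ΣG = 1/5.13 + 1/1.48 + 1/73.2 + 1/26.8 = 0.9216 (1/Ω).
Current divider: I(R_a) = I_in · G_k/ΣG = 3.59 × (0.1949/0.9216) = 3.59 × 0.2115 = 0.7594 A.

I ≈ 0.759 A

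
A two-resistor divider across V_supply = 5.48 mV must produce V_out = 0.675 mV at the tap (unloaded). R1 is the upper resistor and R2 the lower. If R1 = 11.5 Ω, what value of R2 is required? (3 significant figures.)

R2 ≈ 1.62 Ω

Required fraction k = V_out/V_supply = 0.1232.
Rearranging, R2 = R1·k/(1−k) = 11.5 × 0.1405 = 1.616 Ω.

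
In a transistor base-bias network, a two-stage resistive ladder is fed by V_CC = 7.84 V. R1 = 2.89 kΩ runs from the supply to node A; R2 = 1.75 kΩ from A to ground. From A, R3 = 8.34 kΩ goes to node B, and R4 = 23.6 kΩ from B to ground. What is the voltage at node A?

The second stage (R3 + R4 = 31.94 kΩ) loads node A in parallel with R2.
R2 ‖ (R3+R4) = 1.659 kΩ.
First divider: V_A = V_CC · 1.659/(2.89 + 1.659) = 2.859 V.

V_A ≈ 2.86 V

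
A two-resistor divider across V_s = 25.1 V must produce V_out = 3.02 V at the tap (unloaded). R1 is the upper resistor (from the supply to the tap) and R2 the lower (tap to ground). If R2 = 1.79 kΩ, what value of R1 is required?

R1 ≈ 13.1 kΩ

The divider ratio is R2/(R1+R2) = 3.02/25.1 = 0.1203.
So R1 = R2 · (V_s/V_out − 1) = 1.79 × (25.1/3.02 − 1) = 1.79 × 7.311 = 13.09 kΩ.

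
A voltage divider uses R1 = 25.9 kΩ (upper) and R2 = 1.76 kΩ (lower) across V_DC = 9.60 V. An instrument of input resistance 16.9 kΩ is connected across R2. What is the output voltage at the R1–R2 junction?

V_out ≈ 0.557 V

The load sits in parallel with R2, giving an effective lower resistance R2' = R2·R_L/(R2+R_L) = 1.594 kΩ.
Then V_out = V_DC · R2'/(R1 + R2') = 9.60 × 1.594/27.49 = 0.5566 V.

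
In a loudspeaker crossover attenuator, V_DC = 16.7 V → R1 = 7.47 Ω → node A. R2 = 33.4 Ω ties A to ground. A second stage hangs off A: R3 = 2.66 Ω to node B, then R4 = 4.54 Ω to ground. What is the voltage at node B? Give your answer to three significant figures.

The second stage (R3 + R4 = 7.200 Ω) loads node A in parallel with R2.
Effective lower resistance at A: R2 ‖ 7.200 = 5.923 Ω.
So V_A = 16.7 × 0.4423 = 7.386 V.
Stage 2 is unloaded, so V_B = V_A · R4/(R3+R4) = 7.386 × 4.54/7.200 = 4.657 V.

V_B ≈ 4.66 V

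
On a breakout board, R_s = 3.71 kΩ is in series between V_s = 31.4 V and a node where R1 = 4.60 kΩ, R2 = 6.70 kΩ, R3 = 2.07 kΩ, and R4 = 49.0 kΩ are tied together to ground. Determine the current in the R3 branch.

Parallel bank: R_p = 1/(1/4.60 + 1/6.70 + 1/2.07 + 1/49.0) = 1.149 kΩ.
Node voltage V_A = V_s · R_p/(R_s + R_p) = 31.4 × 0.2365 = 7.426 V.
I(R3) = V_A / R3 = 7.426/2.07 = 3.588 mA.
(Equivalently: I_total = 6.462 mA, then current-divider fraction G_k/ΣG = 0.5552.)

I ≈ 3.59 mA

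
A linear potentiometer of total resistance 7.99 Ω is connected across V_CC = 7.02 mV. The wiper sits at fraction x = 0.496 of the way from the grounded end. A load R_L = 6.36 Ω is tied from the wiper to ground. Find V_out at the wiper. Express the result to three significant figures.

Split the track: R_lower = x·R_p = 3.963 Ω, R_upper = (1−x)·R_p = 4.027 Ω.
Lower segment in parallel with the load: 3.963 ‖ 6.36 = 2.442 Ω.
Then V_out = V_CC · 2.442/(4.027 + 2.442) = 2.650 mV.

V_out ≈ 2.65 mV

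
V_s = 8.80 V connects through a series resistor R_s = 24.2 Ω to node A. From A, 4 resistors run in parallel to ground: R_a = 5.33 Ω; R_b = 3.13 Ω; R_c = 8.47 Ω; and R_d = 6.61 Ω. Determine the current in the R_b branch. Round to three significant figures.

I ≈ 0.142 A

Combine the parallel branches: R_p = (1/5.33 + 1/3.13 + 1/8.47 + 1/6.61)⁻¹ = 1.288 Ω.
V_A by voltage divider: V_A = 8.80 × 1.288/(24.2 + 1.288) = 0.4447 V.
I(R_b) = V_A / R_b = 0.4447/3.13 = 0.1421 A.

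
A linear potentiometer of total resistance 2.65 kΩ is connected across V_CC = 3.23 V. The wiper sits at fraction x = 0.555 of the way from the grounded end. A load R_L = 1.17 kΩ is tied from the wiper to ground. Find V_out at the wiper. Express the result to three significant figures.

V_out ≈ 1.15 V

The pot divides into 1.179 kΩ above the wiper and 1.471 kΩ below.
R_L loads the lower segment: effective lower R = 0.6516 kΩ.
Loaded-divider output: V_out = 3.23 × 0.3559 = 1.150 V.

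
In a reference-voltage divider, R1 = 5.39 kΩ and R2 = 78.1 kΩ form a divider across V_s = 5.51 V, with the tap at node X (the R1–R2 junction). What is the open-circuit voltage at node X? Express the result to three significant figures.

V_th ≈ 5.15 V

Open-circuit (no load on X): V_th = V_s · R2/(R1 + R2) = 5.51 × 78.1/(5.390 + 78.1) = 5.154 V.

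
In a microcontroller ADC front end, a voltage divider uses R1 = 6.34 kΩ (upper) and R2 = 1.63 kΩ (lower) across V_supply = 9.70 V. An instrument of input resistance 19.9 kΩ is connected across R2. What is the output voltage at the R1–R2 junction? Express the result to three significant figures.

V_out ≈ 1.86 V

R2 ‖ R_L = (1.63 × 19.9)/(1.63 + 19.9) = 1.507 kΩ.
Voltage divider with the loaded lower leg: V_out = 9.70 × 1.507/(6.34 + 1.507) = 9.70 × 0.1920 = 1.862 V.
(Unloaded it would be 1.98 V; the load pulls it down.)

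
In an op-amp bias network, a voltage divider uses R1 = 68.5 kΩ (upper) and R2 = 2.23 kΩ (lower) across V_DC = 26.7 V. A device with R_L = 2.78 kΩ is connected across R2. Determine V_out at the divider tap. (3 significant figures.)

V_out ≈ 0.474 V

R2 ‖ R_L = (2.23 × 2.78)/(2.23 + 2.78) = 1.237 kΩ.
Then V_out = V_DC · R2'/(R1 + R2') = 26.7 × 1.237/69.74 = 0.4738 V.
(Unloaded it would be 0.842 V; the load pulls it down.)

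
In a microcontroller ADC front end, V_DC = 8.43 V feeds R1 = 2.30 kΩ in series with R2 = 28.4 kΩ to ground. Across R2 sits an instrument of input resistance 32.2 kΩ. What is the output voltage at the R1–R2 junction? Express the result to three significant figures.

V_out ≈ 7.32 V

First combine the lower leg with the load: R2 ‖ R_L = 15.09 kΩ.
Then V_out = V_DC · R2'/(R1 + R2') = 8.43 × 15.09/17.39 = 7.315 V.
(Unloaded it would be 7.80 V; the load pulls it down.)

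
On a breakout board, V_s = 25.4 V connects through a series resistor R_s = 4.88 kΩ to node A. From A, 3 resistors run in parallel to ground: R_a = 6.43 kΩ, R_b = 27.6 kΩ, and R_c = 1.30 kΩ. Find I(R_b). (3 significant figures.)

Parallel bank: R_p = 1/(1/6.43 + 1/27.6 + 1/1.30) = 1.041 kΩ.
V_A by voltage divider: V_A = 25.4 × 1.041/(4.88 + 1.041) = 4.464 V.
Branch current I = V_A/R_b = 4.464/27.6 = 0.1617 mA.

I ≈ 0.162 mA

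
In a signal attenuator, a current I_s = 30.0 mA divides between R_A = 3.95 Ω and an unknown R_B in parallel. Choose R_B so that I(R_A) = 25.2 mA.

Two-branch current divider: I_A = I_s · R_B/(R_A + R_B).
25.2/30.0 = R_B/(R_A + R_B) → R_B = R_A · (0.8400)/(1 − 0.8400) = 3.95 × 5.250 = 20.74 Ω.

R_B ≈ 20.7 Ω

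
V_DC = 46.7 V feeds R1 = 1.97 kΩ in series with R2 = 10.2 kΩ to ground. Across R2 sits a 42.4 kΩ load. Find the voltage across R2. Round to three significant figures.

The load sits in parallel with R2, giving an effective lower resistance R2' = R2·R_L/(R2+R_L) = 8.222 kΩ.
Then V_out = V_DC · R2'/(R1 + R2') = 46.7 × 8.222/10.19 = 37.67 V.
(Unloaded it would be 39.1 V; the load pulls it down.)

V_out ≈ 37.7 V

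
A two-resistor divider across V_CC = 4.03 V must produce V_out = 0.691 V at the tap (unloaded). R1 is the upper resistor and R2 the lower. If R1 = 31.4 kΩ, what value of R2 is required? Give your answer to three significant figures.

R2 ≈ 6.50 kΩ

V_out/V_CC = R2/(R1+R2) = 0.1715.
Rearranging, R2 = R1·k/(1−k) = 31.4 × 0.2069 = 6.498 kΩ.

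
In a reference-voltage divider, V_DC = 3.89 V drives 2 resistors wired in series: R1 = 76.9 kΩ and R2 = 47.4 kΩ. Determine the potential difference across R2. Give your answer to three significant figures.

V ≈ 1.48 V

Series total: ΣR = 76.9 + 47.4 = 124.3 kΩ.
By the voltage-divider rule, V = 3.89 × 47.40/124.3 = 1.483 V.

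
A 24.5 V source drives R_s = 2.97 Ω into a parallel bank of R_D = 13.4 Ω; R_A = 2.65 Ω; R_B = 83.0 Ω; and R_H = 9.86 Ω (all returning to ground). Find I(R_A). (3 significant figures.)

I ≈ 3.45 A

Parallel bank: R_p = 1/(1/13.4 + 1/2.65 + 1/83.0 + 1/9.86) = 1.768 Ω.
V_A by voltage divider: V_A = 24.5 × 1.768/(2.97 + 1.768) = 9.144 V.
Branch current I = V_A/R_A = 9.144/2.65 = 3.451 A.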